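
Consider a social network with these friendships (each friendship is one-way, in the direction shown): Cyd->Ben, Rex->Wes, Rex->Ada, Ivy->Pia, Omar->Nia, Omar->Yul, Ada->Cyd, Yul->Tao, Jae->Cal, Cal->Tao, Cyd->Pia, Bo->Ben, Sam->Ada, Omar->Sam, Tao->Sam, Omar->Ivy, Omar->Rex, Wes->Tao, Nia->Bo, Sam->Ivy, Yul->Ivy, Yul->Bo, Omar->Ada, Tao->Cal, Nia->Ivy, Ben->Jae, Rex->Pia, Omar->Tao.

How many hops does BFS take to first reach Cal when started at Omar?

2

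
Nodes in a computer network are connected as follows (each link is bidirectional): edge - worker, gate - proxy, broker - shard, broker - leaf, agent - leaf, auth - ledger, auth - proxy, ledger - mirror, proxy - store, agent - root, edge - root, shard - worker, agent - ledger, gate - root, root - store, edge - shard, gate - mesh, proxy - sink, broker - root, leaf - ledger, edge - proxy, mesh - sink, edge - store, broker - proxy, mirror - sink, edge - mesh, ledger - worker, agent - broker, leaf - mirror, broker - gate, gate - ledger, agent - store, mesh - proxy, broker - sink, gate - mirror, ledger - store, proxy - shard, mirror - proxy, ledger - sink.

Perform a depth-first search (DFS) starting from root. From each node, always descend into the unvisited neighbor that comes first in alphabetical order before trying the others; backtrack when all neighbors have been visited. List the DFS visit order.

root agent broker gate ledger auth proxy edge mesh sink mirror leaf shard worker store

Visit root
root → agent
agent → broker
broker → gate
gate → ledger
ledger → auth
auth → proxy
proxy → edge
edge → mesh
mesh → sink
sink → mirror
mirror → leaf
edge → shard
shard → worker
edge → store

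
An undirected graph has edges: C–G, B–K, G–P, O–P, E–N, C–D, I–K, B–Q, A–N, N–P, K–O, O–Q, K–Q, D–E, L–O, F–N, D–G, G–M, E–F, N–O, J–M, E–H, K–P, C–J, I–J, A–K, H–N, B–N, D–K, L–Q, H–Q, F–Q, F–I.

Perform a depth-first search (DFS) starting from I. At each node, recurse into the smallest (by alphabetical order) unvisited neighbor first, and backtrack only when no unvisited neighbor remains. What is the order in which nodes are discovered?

Visit I
I → F
F → E
E → D
D → C
C → G
G → M
M → J
G → P
P → K
K → A
A → N
N → B
B → Q
Q → H
Q → L
L → O

I, F, E, D, C, G, M, J, P, K, A, N, B, Q, H, L, O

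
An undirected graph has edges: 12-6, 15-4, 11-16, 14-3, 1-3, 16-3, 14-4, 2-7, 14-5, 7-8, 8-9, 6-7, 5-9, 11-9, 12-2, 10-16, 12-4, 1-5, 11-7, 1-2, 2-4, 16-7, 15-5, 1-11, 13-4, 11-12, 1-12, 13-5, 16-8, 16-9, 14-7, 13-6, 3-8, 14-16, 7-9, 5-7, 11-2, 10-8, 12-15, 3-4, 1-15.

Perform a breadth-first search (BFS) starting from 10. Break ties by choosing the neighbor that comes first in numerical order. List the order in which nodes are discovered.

10, 8, 16, 3, 7, 9, 11, 14, 1, 4, 2, 5, 6, 12, 15, 13

Visit 10; enqueue 8, 16 → queue [8, 16]
Visit 8; enqueue 3, 7, 9 → queue [16, 3, 7, 9]
Visit 16; enqueue 11, 14 → queue [3, 7, 9, 11, 14]
Visit 3; enqueue 1, 4 → queue [7, 9, 11, 14, 1, 4]
Visit 7; enqueue 2, 5, 6 → queue [9, 11, 14, 1, 4, 2, 5, 6]
Visit 9 → queue [11, 14, 1, 4, 2, 5, 6]
Visit 11; enqueue 12 → queue [14, 1, 4, 2, 5, 6, 12]
Visit 14 → queue [1, 4, 2, 5, 6, 12]
Visit 1; enqueue 15 → queue [4, 2, 5, 6, 12, 15]
Visit 4; enqueue 13 → queue [2, 5, 6, 12, 15, 13]
Visit 2 → queue [5, 6, 12, 15, 13]
Visit 5 → queue [6, 12, 15, 13]
Visit 6 → queue [12, 15, 13]
Visit 12 → queue [15, 13]
Visit 15 → queue [13]
Visit 13 → queue []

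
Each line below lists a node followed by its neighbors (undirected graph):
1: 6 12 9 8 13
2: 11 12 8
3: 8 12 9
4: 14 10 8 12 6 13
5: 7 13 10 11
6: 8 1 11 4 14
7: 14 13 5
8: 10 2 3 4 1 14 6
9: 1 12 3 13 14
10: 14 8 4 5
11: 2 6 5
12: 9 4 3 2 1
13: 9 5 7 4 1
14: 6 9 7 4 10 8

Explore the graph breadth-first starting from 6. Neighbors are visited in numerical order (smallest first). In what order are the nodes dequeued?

6 1 4 8 11 14 9 12 13 10 2 3 5 7

Visit 6; enqueue 1, 4, 8, 11, 14 → queue [1, 4, 8, 11, 14]
Visit 1; enqueue 9, 12, 13 → queue [4, 8, 11, 14, 9, 12, 13]
Visit 4; enqueue 10 → queue [8, 11, 14, 9, 12, 13, 10]
Visit 8; enqueue 2, 3 → queue [11, 14, 9, 12, 13, 10, 2, 3]
Visit 11; enqueue 5 → queue [14, 9, 12, 13, 10, 2, 3, 5]
Visit 14; enqueue 7 → queue [9, 12, 13, 10, 2, 3, 5, 7]
Visit 9 → queue [12, 13, 10, 2, 3, 5, 7]
Visit 12 → queue [13, 10, 2, 3, 5, 7]
Visit 13 → queue [10, 2, 3, 5, 7]
Visit 10 → queue [2, 3, 5, 7]
Visit 2 → queue [3, 5, 7]
Visit 3 → queue [5, 7]
Visit 5 → queue [7]
Visit 7 → queue []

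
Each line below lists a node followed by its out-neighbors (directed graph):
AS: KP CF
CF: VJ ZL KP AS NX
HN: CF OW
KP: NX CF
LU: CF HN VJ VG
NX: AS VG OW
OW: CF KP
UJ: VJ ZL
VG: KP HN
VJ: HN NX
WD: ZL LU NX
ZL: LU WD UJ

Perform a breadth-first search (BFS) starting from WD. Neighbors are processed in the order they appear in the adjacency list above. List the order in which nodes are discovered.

WD → ZL → LU → NX → UJ → CF → HN → VJ → VG → AS → OW → KP

Visit WD; enqueue ZL, LU, NX → queue [ZL, LU, NX]
Visit ZL; enqueue UJ → queue [LU, NX, UJ]
Visit LU; enqueue CF, HN, VJ, VG → queue [NX, UJ, CF, HN, VJ, VG]
Visit NX; enqueue AS, OW → queue [UJ, CF, HN, VJ, VG, AS, OW]
Visit UJ → queue [CF, HN, VJ, VG, AS, OW]
Visit CF; enqueue KP → queue [HN, VJ, VG, AS, OW, KP]
Visit HN → queue [VJ, VG, AS, OW, KP]
Visit VJ → queue [VG, AS, OW, KP]
Visit VG → queue [AS, OW, KP]
Visit AS → queue [OW, KP]
Visit OW → queue [KP]
Visit KP → queue []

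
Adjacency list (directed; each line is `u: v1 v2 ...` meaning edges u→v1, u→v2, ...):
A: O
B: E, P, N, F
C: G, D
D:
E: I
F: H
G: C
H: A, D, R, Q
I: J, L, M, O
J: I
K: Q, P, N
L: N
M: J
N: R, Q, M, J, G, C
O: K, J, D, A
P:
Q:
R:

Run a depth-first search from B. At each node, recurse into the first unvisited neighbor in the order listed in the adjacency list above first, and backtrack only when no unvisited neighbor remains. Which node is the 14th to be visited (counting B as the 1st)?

K

Visit B
B → E
E → I
I → J
I → L
L → N
N → R
N → Q
N → M
N → G
G → C
C → D
I → O
O → K
K → P
O → A
B → F
F → H

Visit order: B, E, I, J, L, N, R, Q, M, G, C, D, O, K, P, A, F, H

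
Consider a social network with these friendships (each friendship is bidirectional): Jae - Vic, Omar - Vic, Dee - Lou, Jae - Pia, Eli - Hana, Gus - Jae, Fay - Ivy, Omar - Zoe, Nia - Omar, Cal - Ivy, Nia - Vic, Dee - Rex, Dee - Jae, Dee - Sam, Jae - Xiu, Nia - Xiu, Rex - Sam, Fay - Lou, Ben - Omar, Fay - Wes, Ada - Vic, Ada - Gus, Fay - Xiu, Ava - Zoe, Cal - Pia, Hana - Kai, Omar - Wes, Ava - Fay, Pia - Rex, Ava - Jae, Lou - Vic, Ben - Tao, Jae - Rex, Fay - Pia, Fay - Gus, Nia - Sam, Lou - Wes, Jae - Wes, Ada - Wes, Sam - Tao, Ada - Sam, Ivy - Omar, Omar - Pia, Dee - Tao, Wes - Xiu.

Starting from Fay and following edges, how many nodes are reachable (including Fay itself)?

20

BFS from Fay visits: Fay, Xiu, Wes, Pia, Lou, Ivy, Gus, Ava, Nia, Jae, Omar, Ada, Rex, Cal, Vic, Dee, Zoe, Sam, Ben, Tao
Reachable nodes: 20 of 23 total.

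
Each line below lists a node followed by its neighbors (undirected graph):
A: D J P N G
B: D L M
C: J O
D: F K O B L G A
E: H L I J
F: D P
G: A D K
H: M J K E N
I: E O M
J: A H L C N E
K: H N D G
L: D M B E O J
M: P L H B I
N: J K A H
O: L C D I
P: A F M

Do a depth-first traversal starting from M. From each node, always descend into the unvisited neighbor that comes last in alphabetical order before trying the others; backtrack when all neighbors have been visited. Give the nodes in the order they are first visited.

M, P, F, D, O, L, J, N, K, H, E, I, G, A, C, B

Visit M
M → P
P → F
F → D
D → O
O → L
L → J
J → N
N → K
K → H
H → E
E → I
K → G
G → A
J → C
L → B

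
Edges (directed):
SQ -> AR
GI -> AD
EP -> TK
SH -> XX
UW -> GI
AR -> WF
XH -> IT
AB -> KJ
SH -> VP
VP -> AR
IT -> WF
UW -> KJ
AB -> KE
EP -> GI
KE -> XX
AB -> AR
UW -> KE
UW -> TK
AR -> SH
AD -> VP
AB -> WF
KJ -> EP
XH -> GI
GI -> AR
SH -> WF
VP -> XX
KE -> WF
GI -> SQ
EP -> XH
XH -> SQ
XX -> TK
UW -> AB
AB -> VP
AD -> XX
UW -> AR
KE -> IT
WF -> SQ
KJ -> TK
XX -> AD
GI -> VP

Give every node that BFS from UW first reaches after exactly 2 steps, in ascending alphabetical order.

Level 0: UW
Level 1: AB, AR, GI, KE, KJ, TK
Level 2: AD, EP, IT, SH, SQ, VP, WF, XX
Level 3: XH

AD, EP, IT, SH, SQ, VP, WF, XX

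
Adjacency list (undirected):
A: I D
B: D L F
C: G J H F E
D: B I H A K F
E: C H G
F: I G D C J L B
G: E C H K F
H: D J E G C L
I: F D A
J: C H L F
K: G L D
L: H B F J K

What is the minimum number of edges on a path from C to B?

Level 0: C
Level 1: E, F, G, H, J
Level 2: B, D, I, K, L
Level 3: A
B first appears at level 2.

2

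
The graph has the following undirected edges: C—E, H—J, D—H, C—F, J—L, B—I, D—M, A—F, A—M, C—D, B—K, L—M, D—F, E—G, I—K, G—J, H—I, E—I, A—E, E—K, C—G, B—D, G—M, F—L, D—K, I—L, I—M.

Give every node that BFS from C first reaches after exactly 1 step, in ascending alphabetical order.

D, E, F, G

Level 0: C
Level 1: D, E, F, G
Level 2: A, B, H, I, J, K, L, M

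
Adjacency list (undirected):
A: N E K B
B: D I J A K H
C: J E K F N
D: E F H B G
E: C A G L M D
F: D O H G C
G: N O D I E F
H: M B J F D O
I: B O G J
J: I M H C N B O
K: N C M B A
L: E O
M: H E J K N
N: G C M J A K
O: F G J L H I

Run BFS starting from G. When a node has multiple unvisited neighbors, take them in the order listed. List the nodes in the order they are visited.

G N O D I E F C M J A K L H B

Visit G; enqueue N, O, D, I, E, F → queue [N, O, D, I, E, F]
Visit N; enqueue C, M, J, A, K → queue [O, D, I, E, F, C, M, J, A, K]
Visit O; enqueue L, H → queue [D, I, E, F, C, M, J, A, K, L, H]
Visit D; enqueue B → queue [I, E, F, C, M, J, A, K, L, H, B]
Visit I → queue [E, F, C, M, J, A, K, L, H, B]
Visit E → queue [F, C, M, J, A, K, L, H, B]
Visit F → queue [C, M, J, A, K, L, H, B]
Visit C → queue [M, J, A, K, L, H, B]
Visit M → queue [J, A, K, L, H, B]
Visit J → queue [A, K, L, H, B]
Visit A → queue [K, L, H, B]
Visit K → queue [L, H, B]
Visit L → queue [H, B]
Visit H → queue [B]
Visit B → queue []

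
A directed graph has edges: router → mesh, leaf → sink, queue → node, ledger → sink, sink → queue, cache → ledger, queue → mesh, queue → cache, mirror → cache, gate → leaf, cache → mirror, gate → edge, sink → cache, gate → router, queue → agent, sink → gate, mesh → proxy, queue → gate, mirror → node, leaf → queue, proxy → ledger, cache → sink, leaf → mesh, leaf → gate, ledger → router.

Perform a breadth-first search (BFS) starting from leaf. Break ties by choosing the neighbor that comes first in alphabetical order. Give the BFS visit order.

Visit leaf; enqueue gate, mesh, queue, sink → queue [gate, mesh, queue, sink]
Visit gate; enqueue edge, router → queue [mesh, queue, sink, edge, router]
Visit mesh; enqueue proxy → queue [queue, sink, edge, router, proxy]
Visit queue; enqueue agent, cache, node → queue [sink, edge, router, proxy, agent, cache, node]
Visit sink → queue [edge, router, proxy, agent, cache, node]
Visit edge → queue [router, proxy, agent, cache, node]
Visit router → queue [proxy, agent, cache, node]
Visit proxy; enqueue ledger → queue [agent, cache, node, ledger]
Visit agent → queue [cache, node, ledger]
Visit cache; enqueue mirror → queue [node, ledger, mirror]
Visit node → queue [ledger, mirror]
Visit ledger → queue [mirror]
Visit mirror → queue []

leaf -> gate -> mesh -> queue -> sink -> edge -> router -> proxy -> agent -> cache -> node -> ledger -> mirror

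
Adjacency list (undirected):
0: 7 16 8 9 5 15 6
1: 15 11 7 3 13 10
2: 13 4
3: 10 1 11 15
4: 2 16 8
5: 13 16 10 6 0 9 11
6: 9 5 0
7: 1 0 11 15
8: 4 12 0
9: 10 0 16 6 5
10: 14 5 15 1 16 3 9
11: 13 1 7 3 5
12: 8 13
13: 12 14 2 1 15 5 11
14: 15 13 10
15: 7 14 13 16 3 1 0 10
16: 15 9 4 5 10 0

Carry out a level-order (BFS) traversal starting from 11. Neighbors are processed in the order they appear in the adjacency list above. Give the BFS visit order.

Visit 11; enqueue 13, 1, 7, 3, 5 → queue [13, 1, 7, 3, 5]
Visit 13; enqueue 12, 14, 2, 15 → queue [1, 7, 3, 5, 12, 14, 2, 15]
Visit 1; enqueue 10 → queue [7, 3, 5, 12, 14, 2, 15, 10]
Visit 7; enqueue 0 → queue [3, 5, 12, 14, 2, 15, 10, 0]
Visit 3 → queue [5, 12, 14, 2, 15, 10, 0]
Visit 5; enqueue 16, 6, 9 → queue [12, 14, 2, 15, 10, 0, 16, 6, 9]
Visit 12; enqueue 8 → queue [14, 2, 15, 10, 0, 16, 6, 9, 8]
Visit 14 → queue [2, 15, 10, 0, 16, 6, 9, 8]
Visit 2; enqueue 4 → queue [15, 10, 0, 16, 6, 9, 8, 4]
Visit 15 → queue [10, 0, 16, 6, 9, 8, 4]
Visit 10 → queue [0, 16, 6, 9, 8, 4]
Visit 0 → queue [16, 6, 9, 8, 4]
Visit 16 → queue [6, 9, 8, 4]
Visit 6 → queue [9, 8, 4]
Visit 9 → queue [8, 4]
Visit 8 → queue [4]
Visit 4 → queue []

11 → 13 → 1 → 7 → 3 → 5 → 12 → 14 → 2 → 15 → 10 → 0 → 16 → 6 → 9 → 8 → 4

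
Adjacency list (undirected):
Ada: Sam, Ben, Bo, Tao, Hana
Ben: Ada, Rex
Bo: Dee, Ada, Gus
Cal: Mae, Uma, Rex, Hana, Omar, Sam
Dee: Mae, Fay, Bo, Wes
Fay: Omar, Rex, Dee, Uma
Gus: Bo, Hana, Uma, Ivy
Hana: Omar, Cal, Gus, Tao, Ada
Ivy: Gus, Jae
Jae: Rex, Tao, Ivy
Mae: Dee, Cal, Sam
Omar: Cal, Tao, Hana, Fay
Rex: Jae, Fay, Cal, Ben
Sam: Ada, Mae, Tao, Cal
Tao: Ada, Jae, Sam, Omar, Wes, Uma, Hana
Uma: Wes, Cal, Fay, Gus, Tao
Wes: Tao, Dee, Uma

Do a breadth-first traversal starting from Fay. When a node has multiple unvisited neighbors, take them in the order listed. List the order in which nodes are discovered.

Visit Fay; enqueue Omar, Rex, Dee, Uma → queue [Omar, Rex, Dee, Uma]
Visit Omar; enqueue Cal, Tao, Hana → queue [Rex, Dee, Uma, Cal, Tao, Hana]
Visit Rex; enqueue Jae, Ben → queue [Dee, Uma, Cal, Tao, Hana, Jae, Ben]
Visit Dee; enqueue Mae, Bo, Wes → queue [Uma, Cal, Tao, Hana, Jae, Ben, Mae, Bo, Wes]
Visit Uma; enqueue Gus → queue [Cal, Tao, Hana, Jae, Ben, Mae, Bo, Wes, Gus]
Visit Cal; enqueue Sam → queue [Tao, Hana, Jae, Ben, Mae, Bo, Wes, Gus, Sam]
Visit Tao; enqueue Ada → queue [Hana, Jae, Ben, Mae, Bo, Wes, Gus, Sam, Ada]
Visit Hana → queue [Jae, Ben, Mae, Bo, Wes, Gus, Sam, Ada]
Visit Jae; enqueue Ivy → queue [Ben, Mae, Bo, Wes, Gus, Sam, Ada, Ivy]
Visit Ben → queue [Mae, Bo, Wes, Gus, Sam, Ada, Ivy]
Visit Mae → queue [Bo, Wes, Gus, Sam, Ada, Ivy]
Visit Bo → queue [Wes, Gus, Sam, Ada, Ivy]
Visit Wes → queue [Gus, Sam, Ada, Ivy]
Visit Gus → queue [Sam, Ada, Ivy]
Visit Sam → queue [Ada, Ivy]
Visit Ada → queue [Ivy]
Visit Ivy → queue []

Fay → Omar → Rex → Dee → Uma → Cal → Tao → Hana → Jae → Ben → Mae → Bo → Wes → Gus → Sam → Ada → Ivy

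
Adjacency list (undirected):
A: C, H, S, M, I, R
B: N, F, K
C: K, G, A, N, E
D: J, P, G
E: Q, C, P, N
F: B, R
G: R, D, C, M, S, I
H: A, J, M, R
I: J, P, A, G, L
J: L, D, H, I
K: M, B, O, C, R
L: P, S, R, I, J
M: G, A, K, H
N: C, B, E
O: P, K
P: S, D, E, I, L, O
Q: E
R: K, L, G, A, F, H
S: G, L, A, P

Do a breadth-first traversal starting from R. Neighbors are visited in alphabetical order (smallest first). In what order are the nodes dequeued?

Visit R; enqueue A, F, G, H, K, L → queue [A, F, G, H, K, L]
Visit A; enqueue C, I, M, S → queue [F, G, H, K, L, C, I, M, S]
Visit F; enqueue B → queue [G, H, K, L, C, I, M, S, B]
Visit G; enqueue D → queue [H, K, L, C, I, M, S, B, D]
Visit H; enqueue J → queue [K, L, C, I, M, S, B, D, J]
Visit K; enqueue O → queue [L, C, I, M, S, B, D, J, O]
Visit L; enqueue P → queue [C, I, M, S, B, D, J, O, P]
Visit C; enqueue E, N → queue [I, M, S, B, D, J, O, P, E, N]
Visit I → queue [M, S, B, D, J, O, P, E, N]
Visit M → queue [S, B, D, J, O, P, E, N]
Visit S → queue [B, D, J, O, P, E, N]
Visit B → queue [D, J, O, P, E, N]
Visit D → queue [J, O, P, E, N]
Visit J → queue [O, P, E, N]
Visit O → queue [P, E, N]
Visit P → queue [E, N]
Visit E; enqueue Q → queue [N, Q]
Visit N → queue [Q]
Visit Q → queue []

R A F G H K L C I M S B D J O P E N Q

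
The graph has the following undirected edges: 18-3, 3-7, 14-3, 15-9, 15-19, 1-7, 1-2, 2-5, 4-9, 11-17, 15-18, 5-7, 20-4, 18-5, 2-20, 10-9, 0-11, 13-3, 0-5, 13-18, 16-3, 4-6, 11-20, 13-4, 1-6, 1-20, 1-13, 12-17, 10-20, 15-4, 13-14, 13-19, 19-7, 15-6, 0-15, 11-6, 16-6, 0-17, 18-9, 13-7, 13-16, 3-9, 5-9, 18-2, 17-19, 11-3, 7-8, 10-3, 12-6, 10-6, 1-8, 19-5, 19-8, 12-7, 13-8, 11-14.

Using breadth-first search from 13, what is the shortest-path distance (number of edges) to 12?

2

Level 0: 13
Level 1: 1, 3, 4, 7, 8, 14, 16, 18, 19
Level 2: 2, 5, 6, 9, 10, 11, 12, 15, 17, 20
Level 3: 0
12 first appears at level 2.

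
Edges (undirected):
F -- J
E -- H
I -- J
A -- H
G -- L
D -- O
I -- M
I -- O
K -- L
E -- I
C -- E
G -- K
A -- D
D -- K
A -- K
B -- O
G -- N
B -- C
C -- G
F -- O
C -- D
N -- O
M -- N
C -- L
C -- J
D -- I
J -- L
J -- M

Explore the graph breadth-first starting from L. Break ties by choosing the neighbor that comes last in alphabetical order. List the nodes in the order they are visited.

L → K → J → G → C → D → A → M → I → F → N → E → B → O → H

Visit L; enqueue K, J, G, C → queue [K, J, G, C]
Visit K; enqueue D, A → queue [J, G, C, D, A]
Visit J; enqueue M, I, F → queue [G, C, D, A, M, I, F]
Visit G; enqueue N → queue [C, D, A, M, I, F, N]
Visit C; enqueue E, B → queue [D, A, M, I, F, N, E, B]
Visit D; enqueue O → queue [A, M, I, F, N, E, B, O]
Visit A; enqueue H → queue [M, I, F, N, E, B, O, H]
Visit M → queue [I, F, N, E, B, O, H]
Visit I → queue [F, N, E, B, O, H]
Visit F → queue [N, E, B, O, H]
Visit N → queue [E, B, O, H]
Visit E → queue [B, O, H]
Visit B → queue [O, H]
Visit O → queue [H]
Visit H → queue []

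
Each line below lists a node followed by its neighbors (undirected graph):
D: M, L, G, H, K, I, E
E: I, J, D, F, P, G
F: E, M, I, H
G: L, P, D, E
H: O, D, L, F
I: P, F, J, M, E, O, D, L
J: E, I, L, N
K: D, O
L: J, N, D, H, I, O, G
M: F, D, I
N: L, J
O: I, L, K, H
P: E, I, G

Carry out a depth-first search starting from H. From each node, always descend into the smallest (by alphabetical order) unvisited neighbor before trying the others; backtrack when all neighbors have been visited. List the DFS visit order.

Visit H
H → D
D → E
E → F
F → I
I → J
J → L
L → G
G → P
L → N
L → O
O → K
I → M

H, D, E, F, I, J, L, G, P, N, O, K, M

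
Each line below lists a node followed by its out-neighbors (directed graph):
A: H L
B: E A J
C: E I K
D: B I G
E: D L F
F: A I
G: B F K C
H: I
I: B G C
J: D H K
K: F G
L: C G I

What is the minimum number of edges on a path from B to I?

3

Level 0: B
Level 1: A, E, J
Level 2: D, F, H, K, L
Level 3: C, G, I
I first appears at level 3.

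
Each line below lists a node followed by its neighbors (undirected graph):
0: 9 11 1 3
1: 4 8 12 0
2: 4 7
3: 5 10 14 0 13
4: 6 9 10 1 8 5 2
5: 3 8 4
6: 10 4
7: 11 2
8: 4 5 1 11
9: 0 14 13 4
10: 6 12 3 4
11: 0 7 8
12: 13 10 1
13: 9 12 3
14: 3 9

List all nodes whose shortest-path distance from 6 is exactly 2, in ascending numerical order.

Level 0: 6
Level 1: 4, 10
Level 2: 1, 2, 3, 5, 8, 9, 12
Level 3: 0, 7, 11, 13, 14

1, 2, 3, 5, 8, 9, 12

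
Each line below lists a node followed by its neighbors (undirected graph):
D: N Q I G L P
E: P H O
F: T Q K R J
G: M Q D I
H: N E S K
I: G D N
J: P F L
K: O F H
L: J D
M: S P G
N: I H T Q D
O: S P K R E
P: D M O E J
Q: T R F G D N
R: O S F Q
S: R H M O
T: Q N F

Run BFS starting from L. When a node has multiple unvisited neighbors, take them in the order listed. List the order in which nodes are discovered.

Visit L; enqueue J, D → queue [J, D]
Visit J; enqueue P, F → queue [D, P, F]
Visit D; enqueue N, Q, I, G → queue [P, F, N, Q, I, G]
Visit P; enqueue M, O, E → queue [F, N, Q, I, G, M, O, E]
Visit F; enqueue T, K, R → queue [N, Q, I, G, M, O, E, T, K, R]
Visit N; enqueue H → queue [Q, I, G, M, O, E, T, K, R, H]
Visit Q → queue [I, G, M, O, E, T, K, R, H]
Visit I → queue [G, M, O, E, T, K, R, H]
Visit G → queue [M, O, E, T, K, R, H]
Visit M; enqueue S → queue [O, E, T, K, R, H, S]
Visit O → queue [E, T, K, R, H, S]
Visit E → queue [T, K, R, H, S]
Visit T → queue [K, R, H, S]
Visit K → queue [R, H, S]
Visit R → queue [H, S]
Visit H → queue [S]
Visit S → queue []

L → J → D → P → F → N → Q → I → G → M → O → E → T → K → R → H → S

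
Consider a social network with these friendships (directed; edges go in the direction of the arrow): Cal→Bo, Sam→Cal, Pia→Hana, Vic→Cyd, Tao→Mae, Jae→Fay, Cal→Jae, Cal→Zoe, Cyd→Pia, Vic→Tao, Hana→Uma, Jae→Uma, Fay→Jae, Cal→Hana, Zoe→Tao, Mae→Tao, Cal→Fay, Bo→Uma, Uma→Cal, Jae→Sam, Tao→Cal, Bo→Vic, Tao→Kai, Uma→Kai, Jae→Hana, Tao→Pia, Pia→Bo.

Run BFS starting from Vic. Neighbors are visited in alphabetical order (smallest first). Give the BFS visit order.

Visit Vic; enqueue Cyd, Tao → queue [Cyd, Tao]
Visit Cyd; enqueue Pia → queue [Tao, Pia]
Visit Tao; enqueue Cal, Kai, Mae → queue [Pia, Cal, Kai, Mae]
Visit Pia; enqueue Bo, Hana → queue [Cal, Kai, Mae, Bo, Hana]
Visit Cal; enqueue Fay, Jae, Zoe → queue [Kai, Mae, Bo, Hana, Fay, Jae, Zoe]
Visit Kai → queue [Mae, Bo, Hana, Fay, Jae, Zoe]
Visit Mae → queue [Bo, Hana, Fay, Jae, Zoe]
Visit Bo; enqueue Uma → queue [Hana, Fay, Jae, Zoe, Uma]
Visit Hana → queue [Fay, Jae, Zoe, Uma]
Visit Fay → queue [Jae, Zoe, Uma]
Visit Jae; enqueue Sam → queue [Zoe, Uma, Sam]
Visit Zoe → queue [Uma, Sam]
Visit Uma → queue [Sam]
Visit Sam → queue []

Vic, Cyd, Tao, Pia, Cal, Kai, Mae, Bo, Hana, Fay, Jae, Zoe, Uma, Sam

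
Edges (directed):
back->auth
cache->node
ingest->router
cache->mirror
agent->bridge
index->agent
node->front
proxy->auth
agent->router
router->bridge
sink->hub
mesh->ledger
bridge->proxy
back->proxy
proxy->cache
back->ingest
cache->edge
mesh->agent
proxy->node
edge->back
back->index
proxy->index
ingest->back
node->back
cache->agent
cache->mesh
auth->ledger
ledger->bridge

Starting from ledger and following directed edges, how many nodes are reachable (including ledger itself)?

BFS from ledger visits: ledger, bridge, proxy, node, index, cache, auth, front, back, agent, mirror, mesh, edge, ingest, router
Reachable nodes: 15 of 17 total.

15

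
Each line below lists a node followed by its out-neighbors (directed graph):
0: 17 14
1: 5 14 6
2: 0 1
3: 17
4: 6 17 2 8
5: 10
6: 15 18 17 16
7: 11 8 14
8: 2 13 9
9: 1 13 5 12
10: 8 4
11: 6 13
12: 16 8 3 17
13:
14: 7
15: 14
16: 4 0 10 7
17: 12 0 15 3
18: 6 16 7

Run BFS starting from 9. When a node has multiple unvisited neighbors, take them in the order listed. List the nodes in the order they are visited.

9 -> 1 -> 13 -> 5 -> 12 -> 14 -> 6 -> 10 -> 16 -> 8 -> 3 -> 17 -> 7 -> 15 -> 18 -> 4 -> 0 -> 2 -> 11

Visit 9; enqueue 1, 13, 5, 12 → queue [1, 13, 5, 12]
Visit 1; enqueue 14, 6 → queue [13, 5, 12, 14, 6]
Visit 13 → queue [5, 12, 14, 6]
Visit 5; enqueue 10 → queue [12, 14, 6, 10]
Visit 12; enqueue 16, 8, 3, 17 → queue [14, 6, 10, 16, 8, 3, 17]
Visit 14; enqueue 7 → queue [6, 10, 16, 8, 3, 17, 7]
Visit 6; enqueue 15, 18 → queue [10, 16, 8, 3, 17, 7, 15, 18]
Visit 10; enqueue 4 → queue [16, 8, 3, 17, 7, 15, 18, 4]
Visit 16; enqueue 0 → queue [8, 3, 17, 7, 15, 18, 4, 0]
Visit 8; enqueue 2 → queue [3, 17, 7, 15, 18, 4, 0, 2]
Visit 3 → queue [17, 7, 15, 18, 4, 0, 2]
Visit 17 → queue [7, 15, 18, 4, 0, 2]
Visit 7; enqueue 11 → queue [15, 18, 4, 0, 2, 11]
Visit 15 → queue [18, 4, 0, 2, 11]
Visit 18 → queue [4, 0, 2, 11]
Visit 4 → queue [0, 2, 11]
Visit 0 → queue [2, 11]
Visit 2 → queue [11]
Visit 11 → queue []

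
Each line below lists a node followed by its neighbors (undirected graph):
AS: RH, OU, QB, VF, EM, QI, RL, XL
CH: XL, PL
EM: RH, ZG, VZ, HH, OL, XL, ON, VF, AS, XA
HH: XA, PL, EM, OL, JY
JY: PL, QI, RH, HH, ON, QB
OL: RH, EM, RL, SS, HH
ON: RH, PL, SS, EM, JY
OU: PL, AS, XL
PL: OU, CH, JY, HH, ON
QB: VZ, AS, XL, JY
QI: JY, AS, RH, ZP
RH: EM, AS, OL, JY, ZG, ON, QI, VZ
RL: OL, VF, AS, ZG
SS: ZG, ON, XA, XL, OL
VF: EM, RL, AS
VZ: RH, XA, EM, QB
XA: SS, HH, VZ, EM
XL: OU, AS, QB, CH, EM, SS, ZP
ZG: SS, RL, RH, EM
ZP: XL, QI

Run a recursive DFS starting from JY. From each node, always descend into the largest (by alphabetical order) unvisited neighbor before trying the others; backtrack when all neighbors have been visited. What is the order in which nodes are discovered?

Visit JY
JY → RH
RH → ZG
ZG → SS
SS → XL
XL → ZP
ZP → QI
QI → AS
AS → VF
VF → RL
RL → OL
OL → HH
HH → XA
XA → VZ
VZ → QB
VZ → EM
EM → ON
ON → PL
PL → OU
PL → CH

JY, RH, ZG, SS, XL, ZP, QI, AS, VF, RL, OL, HH, XA, VZ, QB, EM, ON, PL, OU, CH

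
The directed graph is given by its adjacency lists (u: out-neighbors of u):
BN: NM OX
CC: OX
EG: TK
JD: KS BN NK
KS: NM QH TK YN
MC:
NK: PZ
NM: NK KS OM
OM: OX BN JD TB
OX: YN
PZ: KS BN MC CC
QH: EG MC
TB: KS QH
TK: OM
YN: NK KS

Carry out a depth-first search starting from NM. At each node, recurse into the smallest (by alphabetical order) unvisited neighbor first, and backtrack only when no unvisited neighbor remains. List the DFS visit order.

NM -> KS -> QH -> EG -> TK -> OM -> BN -> OX -> YN -> NK -> PZ -> CC -> MC -> JD -> TB

Visit NM
NM → KS
KS → QH
QH → EG
EG → TK
TK → OM
OM → BN
BN → OX
OX → YN
YN → NK
NK → PZ
PZ → CC
PZ → MC
OM → JD
OM → TB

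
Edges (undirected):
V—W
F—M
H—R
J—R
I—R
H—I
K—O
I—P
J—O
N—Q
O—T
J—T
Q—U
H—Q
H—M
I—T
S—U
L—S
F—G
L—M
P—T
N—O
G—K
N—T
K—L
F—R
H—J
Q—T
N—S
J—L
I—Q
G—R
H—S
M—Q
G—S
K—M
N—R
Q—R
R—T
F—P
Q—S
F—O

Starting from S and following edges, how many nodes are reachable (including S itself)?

BFS from S visits: S, G, H, L, N, Q, U, F, K, R, I, J, M, O, T, P
Reachable nodes: 16 of 18 total.

16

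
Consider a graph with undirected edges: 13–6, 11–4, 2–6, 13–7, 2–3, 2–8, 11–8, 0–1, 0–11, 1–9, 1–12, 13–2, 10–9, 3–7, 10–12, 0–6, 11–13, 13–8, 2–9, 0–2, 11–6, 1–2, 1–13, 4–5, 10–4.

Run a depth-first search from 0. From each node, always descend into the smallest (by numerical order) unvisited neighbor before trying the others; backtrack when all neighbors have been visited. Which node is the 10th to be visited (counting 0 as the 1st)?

Visit 0
0 → 1
1 → 2
2 → 3
3 → 7
7 → 13
13 → 6
6 → 11
11 → 4
4 → 5
4 → 10
10 → 9
10 → 12
11 → 8

Visit order: 0, 1, 2, 3, 7, 13, 6, 11, 4, 5, 10, 9, 12, 8

5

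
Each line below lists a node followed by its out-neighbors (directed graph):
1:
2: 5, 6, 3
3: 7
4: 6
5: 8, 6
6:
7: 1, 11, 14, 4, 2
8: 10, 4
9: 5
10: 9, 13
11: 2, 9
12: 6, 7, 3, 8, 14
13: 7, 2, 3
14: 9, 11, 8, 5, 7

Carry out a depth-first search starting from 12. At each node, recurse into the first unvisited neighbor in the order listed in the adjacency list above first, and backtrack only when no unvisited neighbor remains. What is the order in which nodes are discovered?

12 → 6 → 7 → 1 → 11 → 2 → 5 → 8 → 10 → 9 → 13 → 3 → 4 → 14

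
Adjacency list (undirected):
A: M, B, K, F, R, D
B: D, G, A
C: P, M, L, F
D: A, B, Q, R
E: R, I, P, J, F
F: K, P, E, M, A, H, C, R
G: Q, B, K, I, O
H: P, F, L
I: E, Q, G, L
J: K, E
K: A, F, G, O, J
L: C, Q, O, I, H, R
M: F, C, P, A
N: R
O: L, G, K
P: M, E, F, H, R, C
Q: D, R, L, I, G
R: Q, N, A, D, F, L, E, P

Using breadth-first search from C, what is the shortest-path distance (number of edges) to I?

2

Level 0: C
Level 1: F, L, M, P
Level 2: A, E, H, I, K, O, Q, R
Level 3: B, D, G, J, N
I first appears at level 2.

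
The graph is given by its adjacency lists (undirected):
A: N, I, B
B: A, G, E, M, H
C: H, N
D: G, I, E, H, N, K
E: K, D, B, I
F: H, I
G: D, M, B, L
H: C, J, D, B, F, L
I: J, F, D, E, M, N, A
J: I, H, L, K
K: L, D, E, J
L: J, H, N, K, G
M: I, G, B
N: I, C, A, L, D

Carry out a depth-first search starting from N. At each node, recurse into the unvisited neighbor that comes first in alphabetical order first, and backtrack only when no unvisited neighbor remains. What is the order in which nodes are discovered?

N → A → B → E → D → G → L → H → C → F → I → J → K → M

Visit N
N → A
A → B
B → E
E → D
D → G
G → L
L → H
H → C
H → F
F → I
I → J
J → K
I → M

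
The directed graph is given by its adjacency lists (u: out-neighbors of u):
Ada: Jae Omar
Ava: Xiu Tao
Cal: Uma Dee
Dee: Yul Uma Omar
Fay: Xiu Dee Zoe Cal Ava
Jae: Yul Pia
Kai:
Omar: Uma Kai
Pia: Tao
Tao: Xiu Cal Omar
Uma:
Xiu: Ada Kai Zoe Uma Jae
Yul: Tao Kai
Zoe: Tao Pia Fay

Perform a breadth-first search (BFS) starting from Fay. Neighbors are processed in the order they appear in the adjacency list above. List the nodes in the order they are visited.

Visit Fay; enqueue Xiu, Dee, Zoe, Cal, Ava → queue [Xiu, Dee, Zoe, Cal, Ava]
Visit Xiu; enqueue Ada, Kai, Uma, Jae → queue [Dee, Zoe, Cal, Ava, Ada, Kai, Uma, Jae]
Visit Dee; enqueue Yul, Omar → queue [Zoe, Cal, Ava, Ada, Kai, Uma, Jae, Yul, Omar]
Visit Zoe; enqueue Tao, Pia → queue [Cal, Ava, Ada, Kai, Uma, Jae, Yul, Omar, Tao, Pia]
Visit Cal → queue [Ava, Ada, Kai, Uma, Jae, Yul, Omar, Tao, Pia]
Visit Ava → queue [Ada, Kai, Uma, Jae, Yul, Omar, Tao, Pia]
Visit Ada → queue [Kai, Uma, Jae, Yul, Omar, Tao, Pia]
Visit Kai → queue [Uma, Jae, Yul, Omar, Tao, Pia]
Visit Uma → queue [Jae, Yul, Omar, Tao, Pia]
Visit Jae → queue [Yul, Omar, Tao, Pia]
Visit Yul → queue [Omar, Tao, Pia]
Visit Omar → queue [Tao, Pia]
Visit Tao → queue [Pia]
Visit Pia → queue []

Fay, Xiu, Dee, Zoe, Cal, Ava, Ada, Kai, Uma, Jae, Yul, Omar, Tao, Pia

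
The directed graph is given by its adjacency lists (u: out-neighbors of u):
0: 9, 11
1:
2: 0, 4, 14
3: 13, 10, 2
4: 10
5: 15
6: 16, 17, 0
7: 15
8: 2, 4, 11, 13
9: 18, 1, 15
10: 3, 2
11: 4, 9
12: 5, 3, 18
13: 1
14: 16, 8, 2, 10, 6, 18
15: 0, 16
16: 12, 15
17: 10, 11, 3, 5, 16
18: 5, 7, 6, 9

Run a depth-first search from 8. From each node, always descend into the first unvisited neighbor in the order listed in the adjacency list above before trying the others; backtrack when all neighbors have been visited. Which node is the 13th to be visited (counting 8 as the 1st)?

10

Visit 8
8 → 2
2 → 0
0 → 9
9 → 18
18 → 5
5 → 15
15 → 16
16 → 12
12 → 3
3 → 13
13 → 1
3 → 10
18 → 7
18 → 6
6 → 17
17 → 11
11 → 4
2 → 14

Visit order: 8, 2, 0, 9, 18, 5, 15, 16, 12, 3, 13, 1, 10, 7, 6, 17, 11, 4, 14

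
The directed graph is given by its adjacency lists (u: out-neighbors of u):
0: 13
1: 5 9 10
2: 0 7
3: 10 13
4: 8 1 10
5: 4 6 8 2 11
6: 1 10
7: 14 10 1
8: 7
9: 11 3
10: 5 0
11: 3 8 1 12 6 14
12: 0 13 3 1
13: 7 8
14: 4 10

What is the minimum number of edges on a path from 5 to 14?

2

Level 0: 5
Level 1: 2, 4, 6, 8, 11
Level 2: 0, 1, 3, 7, 10, 12, 14
Level 3: 9, 13
14 first appears at level 2.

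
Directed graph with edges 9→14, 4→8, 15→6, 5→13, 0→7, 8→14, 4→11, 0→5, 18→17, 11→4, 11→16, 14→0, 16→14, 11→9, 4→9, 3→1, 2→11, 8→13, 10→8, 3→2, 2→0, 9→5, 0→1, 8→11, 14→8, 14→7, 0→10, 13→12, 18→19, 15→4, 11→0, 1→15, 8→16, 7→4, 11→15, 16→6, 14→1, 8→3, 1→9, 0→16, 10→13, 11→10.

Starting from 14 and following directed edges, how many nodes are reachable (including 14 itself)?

17

BFS from 14 visits: 14, 8, 7, 1, 0, 16, 13, 11, 3, 4, 15, 9, 10, 5, 6, 12, 2
Reachable nodes: 17 of 20 total.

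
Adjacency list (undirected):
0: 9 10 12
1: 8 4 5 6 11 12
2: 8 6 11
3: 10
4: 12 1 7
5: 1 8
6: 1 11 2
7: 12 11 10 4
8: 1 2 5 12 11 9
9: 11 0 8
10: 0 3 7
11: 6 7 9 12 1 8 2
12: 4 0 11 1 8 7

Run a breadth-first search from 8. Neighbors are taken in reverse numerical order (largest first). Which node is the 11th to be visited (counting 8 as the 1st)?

6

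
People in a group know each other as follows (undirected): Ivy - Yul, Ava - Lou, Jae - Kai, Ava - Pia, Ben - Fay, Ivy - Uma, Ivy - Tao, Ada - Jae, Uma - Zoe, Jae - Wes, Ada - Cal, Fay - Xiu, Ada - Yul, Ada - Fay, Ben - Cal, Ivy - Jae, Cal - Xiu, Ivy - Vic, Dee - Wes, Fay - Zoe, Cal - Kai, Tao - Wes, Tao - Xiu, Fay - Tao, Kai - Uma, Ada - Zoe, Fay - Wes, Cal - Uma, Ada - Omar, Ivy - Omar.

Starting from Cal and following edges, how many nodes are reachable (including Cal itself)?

16

BFS from Cal visits: Cal, Xiu, Uma, Kai, Ben, Ada, Tao, Fay, Zoe, Ivy, Jae, Yul, Omar, Wes, Vic, Dee
Reachable nodes: 16 of 19 total.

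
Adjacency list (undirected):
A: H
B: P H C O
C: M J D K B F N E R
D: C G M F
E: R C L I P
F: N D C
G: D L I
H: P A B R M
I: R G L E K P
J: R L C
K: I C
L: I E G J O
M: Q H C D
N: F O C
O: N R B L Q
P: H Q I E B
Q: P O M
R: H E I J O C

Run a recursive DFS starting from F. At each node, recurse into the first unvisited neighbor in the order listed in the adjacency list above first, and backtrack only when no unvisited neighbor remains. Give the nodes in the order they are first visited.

F, N, O, R, H, P, Q, M, C, J, L, I, G, D, E, K, B, A

Visit F
F → N
N → O
O → R
R → H
H → P
P → Q
Q → M
M → C
C → J
J → L
L → I
I → G
G → D
I → E
I → K
C → B
H → A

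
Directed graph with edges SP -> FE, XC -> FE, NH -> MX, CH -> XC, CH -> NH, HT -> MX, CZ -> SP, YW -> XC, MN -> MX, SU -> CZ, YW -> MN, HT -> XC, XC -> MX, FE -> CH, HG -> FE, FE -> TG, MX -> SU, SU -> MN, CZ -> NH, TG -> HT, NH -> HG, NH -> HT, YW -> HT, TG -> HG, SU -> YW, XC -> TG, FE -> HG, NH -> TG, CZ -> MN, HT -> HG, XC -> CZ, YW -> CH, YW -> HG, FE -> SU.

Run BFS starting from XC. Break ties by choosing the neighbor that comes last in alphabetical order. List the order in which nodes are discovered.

XC -> TG -> MX -> FE -> CZ -> HT -> HG -> SU -> CH -> SP -> NH -> MN -> YW

Visit XC; enqueue TG, MX, FE, CZ → queue [TG, MX, FE, CZ]
Visit TG; enqueue HT, HG → queue [MX, FE, CZ, HT, HG]
Visit MX; enqueue SU → queue [FE, CZ, HT, HG, SU]
Visit FE; enqueue CH → queue [CZ, HT, HG, SU, CH]
Visit CZ; enqueue SP, NH, MN → queue [HT, HG, SU, CH, SP, NH, MN]
Visit HT → queue [HG, SU, CH, SP, NH, MN]
Visit HG → queue [SU, CH, SP, NH, MN]
Visit SU; enqueue YW → queue [CH, SP, NH, MN, YW]
Visit CH → queue [SP, NH, MN, YW]
Visit SP → queue [NH, MN, YW]
Visit NH → queue [MN, YW]
Visit MN → queue [YW]
Visit YW → queue []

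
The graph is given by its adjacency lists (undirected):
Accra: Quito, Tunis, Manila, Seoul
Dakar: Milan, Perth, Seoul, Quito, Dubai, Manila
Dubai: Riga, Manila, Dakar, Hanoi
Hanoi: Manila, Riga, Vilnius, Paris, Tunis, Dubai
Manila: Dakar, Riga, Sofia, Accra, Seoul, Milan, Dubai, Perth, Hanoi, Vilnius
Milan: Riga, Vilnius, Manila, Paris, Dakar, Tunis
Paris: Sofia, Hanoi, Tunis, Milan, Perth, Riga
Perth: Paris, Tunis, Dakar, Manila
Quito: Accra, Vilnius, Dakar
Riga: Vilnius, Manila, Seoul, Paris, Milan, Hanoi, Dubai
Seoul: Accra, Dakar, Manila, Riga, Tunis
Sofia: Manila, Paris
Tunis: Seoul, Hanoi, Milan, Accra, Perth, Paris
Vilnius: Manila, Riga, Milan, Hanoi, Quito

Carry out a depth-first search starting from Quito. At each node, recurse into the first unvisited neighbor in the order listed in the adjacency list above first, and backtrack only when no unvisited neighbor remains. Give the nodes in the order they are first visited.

Visit Quito
Quito → Accra
Accra → Tunis
Tunis → Seoul
Seoul → Dakar
Dakar → Milan
Milan → Riga
Riga → Vilnius
Vilnius → Manila
Manila → Sofia
Sofia → Paris
Paris → Hanoi
Hanoi → Dubai
Paris → Perth

Quito, Accra, Tunis, Seoul, Dakar, Milan, Riga, Vilnius, Manila, Sofia, Paris, Hanoi, Dubai, Perth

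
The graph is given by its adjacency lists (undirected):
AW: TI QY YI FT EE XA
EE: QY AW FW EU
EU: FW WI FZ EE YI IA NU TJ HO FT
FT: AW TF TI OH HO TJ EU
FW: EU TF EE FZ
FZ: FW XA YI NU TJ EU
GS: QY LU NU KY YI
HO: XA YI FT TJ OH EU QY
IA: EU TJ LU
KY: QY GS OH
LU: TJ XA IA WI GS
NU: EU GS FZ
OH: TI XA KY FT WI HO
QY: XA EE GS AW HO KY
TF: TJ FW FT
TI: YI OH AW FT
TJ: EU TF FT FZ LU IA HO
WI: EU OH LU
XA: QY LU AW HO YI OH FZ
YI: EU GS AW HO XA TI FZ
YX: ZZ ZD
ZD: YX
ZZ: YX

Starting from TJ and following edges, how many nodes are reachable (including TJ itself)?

BFS from TJ visits: TJ, EU, TF, FT, FZ, LU, IA, HO, FW, WI, EE, YI, NU, AW, TI, OH, XA, GS, QY, KY
Reachable nodes: 20 of 23 total.

20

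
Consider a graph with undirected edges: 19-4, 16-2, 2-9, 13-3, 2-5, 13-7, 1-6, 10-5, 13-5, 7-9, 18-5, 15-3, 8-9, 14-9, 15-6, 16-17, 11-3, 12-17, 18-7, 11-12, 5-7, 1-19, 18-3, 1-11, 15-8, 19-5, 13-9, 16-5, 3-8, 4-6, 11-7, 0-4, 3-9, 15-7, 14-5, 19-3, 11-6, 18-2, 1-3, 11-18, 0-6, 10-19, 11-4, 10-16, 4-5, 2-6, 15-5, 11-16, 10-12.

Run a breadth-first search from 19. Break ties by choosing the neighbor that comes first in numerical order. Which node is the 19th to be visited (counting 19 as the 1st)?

12

Visit 19; enqueue 1, 3, 4, 5, 10 → queue [1, 3, 4, 5, 10]
Visit 1; enqueue 6, 11 → queue [3, 4, 5, 10, 6, 11]
Visit 3; enqueue 8, 9, 13, 15, 18 → queue [4, 5, 10, 6, 11, 8, 9, 13, 15, 18]
Visit 4; enqueue 0 → queue [5, 10, 6, 11, 8, 9, 13, 15, 18, 0]
Visit 5; enqueue 2, 7, 14, 16 → queue [10, 6, 11, 8, 9, 13, 15, 18, 0, 2, 7, 14, 16]
Visit 10; enqueue 12 → queue [6, 11, 8, 9, 13, 15, 18, 0, 2, 7, 14, 16, 12]
Visit 6 → queue [11, 8, 9, 13, 15, 18, 0, 2, 7, 14, 16, 12]
Visit 11 → queue [8, 9, 13, 15, 18, 0, 2, 7, 14, 16, 12]
Visit 8 → queue [9, 13, 15, 18, 0, 2, 7, 14, 16, 12]
Visit 9 → queue [13, 15, 18, 0, 2, 7, 14, 16, 12]
Visit 13 → queue [15, 18, 0, 2, 7, 14, 16, 12]
Visit 15 → queue [18, 0, 2, 7, 14, 16, 12]
Visit 18 → queue [0, 2, 7, 14, 16, 12]
Visit 0 → queue [2, 7, 14, 16, 12]
Visit 2 → queue [7, 14, 16, 12]
Visit 7 → queue [14, 16, 12]
Visit 14 → queue [16, 12]
Visit 16; enqueue 17 → queue [12, 17]
Visit 12 → queue [17]
Visit 17 → queue []

Visit order: 19, 1, 3, 4, 5, 10, 6, 11, 8, 9, 13, 15, 18, 0, 2, 7, 14, 16, 12, 17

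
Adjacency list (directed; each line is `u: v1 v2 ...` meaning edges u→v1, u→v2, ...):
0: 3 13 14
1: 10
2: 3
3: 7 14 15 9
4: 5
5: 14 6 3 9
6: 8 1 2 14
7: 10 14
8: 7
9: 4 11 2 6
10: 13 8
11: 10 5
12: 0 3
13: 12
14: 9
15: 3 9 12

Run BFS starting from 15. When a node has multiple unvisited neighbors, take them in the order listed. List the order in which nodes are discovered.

15, 3, 9, 12, 7, 14, 4, 11, 2, 6, 0, 10, 5, 8, 1, 13

Visit 15; enqueue 3, 9, 12 → queue [3, 9, 12]
Visit 3; enqueue 7, 14 → queue [9, 12, 7, 14]
Visit 9; enqueue 4, 11, 2, 6 → queue [12, 7, 14, 4, 11, 2, 6]
Visit 12; enqueue 0 → queue [7, 14, 4, 11, 2, 6, 0]
Visit 7; enqueue 10 → queue [14, 4, 11, 2, 6, 0, 10]
Visit 14 → queue [4, 11, 2, 6, 0, 10]
Visit 4; enqueue 5 → queue [11, 2, 6, 0, 10, 5]
Visit 11 → queue [2, 6, 0, 10, 5]
Visit 2 → queue [6, 0, 10, 5]
Visit 6; enqueue 8, 1 → queue [0, 10, 5, 8, 1]
Visit 0; enqueue 13 → queue [10, 5, 8, 1, 13]
Visit 10 → queue [5, 8, 1, 13]
Visit 5 → queue [8, 1, 13]
Visit 8 → queue [1, 13]
Visit 1 → queue [13]
Visit 13 → queue []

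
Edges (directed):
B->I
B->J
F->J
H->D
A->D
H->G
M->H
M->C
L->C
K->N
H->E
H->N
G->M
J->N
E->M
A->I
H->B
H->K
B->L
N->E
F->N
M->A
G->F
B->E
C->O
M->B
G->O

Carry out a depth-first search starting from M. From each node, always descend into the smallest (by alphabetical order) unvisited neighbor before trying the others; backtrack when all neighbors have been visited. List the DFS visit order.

Visit M
M → A
A → D
A → I
M → B
B → E
B → J
J → N
B → L
L → C
C → O
M → H
H → G
G → F
H → K

M → A → D → I → B → E → J → N → L → C → O → H → G → F → K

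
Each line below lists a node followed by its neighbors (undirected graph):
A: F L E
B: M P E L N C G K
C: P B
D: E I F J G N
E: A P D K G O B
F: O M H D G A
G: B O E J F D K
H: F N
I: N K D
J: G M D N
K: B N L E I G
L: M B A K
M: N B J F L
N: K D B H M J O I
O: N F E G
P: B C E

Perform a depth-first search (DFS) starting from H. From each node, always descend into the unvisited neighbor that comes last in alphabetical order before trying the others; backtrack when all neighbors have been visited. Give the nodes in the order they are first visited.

H N O G K L M J D I F A E P C B

Visit H
H → N
N → O
O → G
G → K
K → L
L → M
M → J
J → D
D → I
D → F
F → A
A → E
E → P
P → C
C → B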